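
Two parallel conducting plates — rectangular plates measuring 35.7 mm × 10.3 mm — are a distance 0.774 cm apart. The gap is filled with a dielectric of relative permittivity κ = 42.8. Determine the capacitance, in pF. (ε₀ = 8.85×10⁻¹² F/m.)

C ≈ 18.0 pF

A = 35.7 × 10.3 mm² = 3.68×10⁻⁴ m².
C = κε₀A/d = 42.8 × 8.85×10⁻¹² × 3.68×10⁻⁴ / 7.74×10⁻³ = 1.80×10⁻¹¹ F.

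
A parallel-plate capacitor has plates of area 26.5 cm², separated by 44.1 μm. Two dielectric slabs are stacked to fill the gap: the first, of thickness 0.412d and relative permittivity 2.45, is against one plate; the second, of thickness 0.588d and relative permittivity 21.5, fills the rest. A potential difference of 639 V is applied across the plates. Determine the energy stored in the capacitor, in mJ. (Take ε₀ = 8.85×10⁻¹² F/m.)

U ≈ 0.555 mJ

A = 26.5 cm² = 2.65×10⁻³ m².
Stacked slabs ⇒ two capacitors in series, each with the full plate area.
C₁ = κ₁ε₀A/d₁ = 2.45 × 8.85×10⁻¹² × 2.65×10⁻³ / 1.82×10⁻⁵ = 3.16×10⁻⁹ F.
C₂ = κ₂ε₀A/d₂ = 21.5 × 8.85×10⁻¹² × 2.65×10⁻³ / 2.59×10⁻⁵ = 1.94×10⁻⁸ F.
C = (1/C₁ + 1/C₂)⁻¹ = 2.72×10⁻⁹ F.
U = ½CV² = ½ × 2.72×10⁻⁹ × (639)² = 5.55×10⁻⁴ J.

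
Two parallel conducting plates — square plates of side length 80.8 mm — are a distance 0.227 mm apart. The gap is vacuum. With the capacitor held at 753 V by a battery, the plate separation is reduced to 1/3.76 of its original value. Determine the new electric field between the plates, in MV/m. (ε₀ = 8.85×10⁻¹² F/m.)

A = (80.8 mm)² = 6.53×10⁻³ m².
Initially C₁ = ε₀A/d = 8.85×10⁻¹² × 6.53×10⁻³ / 2.27×10⁻⁴ = 2.55×10⁻¹⁰ F.
E₁ = 3.32×10⁶ V/m.
Battery connected ⇒ V is held fixed. E = V/d, so E₂/E₁ = d₁/d₂ = 3.76.
E₂ = 3.76 × 3.32×10⁶ = 1.25×10⁷ V/m.

12.5 MV/m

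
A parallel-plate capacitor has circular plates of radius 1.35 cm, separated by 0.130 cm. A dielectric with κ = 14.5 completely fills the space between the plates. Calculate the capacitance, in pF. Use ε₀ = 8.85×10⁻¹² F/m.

C ≈ 56.5 pF

A = π(1.35 cm)² = 5.73×10⁻⁴ m².
C = κε₀A/d = 14.5 × 8.85×10⁻¹² × 5.73×10⁻⁴ / 1.30×10⁻³ = 5.65×10⁻¹¹ F.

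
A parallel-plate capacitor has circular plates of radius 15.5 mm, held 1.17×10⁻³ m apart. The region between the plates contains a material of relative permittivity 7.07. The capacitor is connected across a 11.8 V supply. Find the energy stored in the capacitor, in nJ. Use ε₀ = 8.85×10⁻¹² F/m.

2.81 nJ

A = π(15.5 mm)² = 7.55×10⁻⁴ m².
C = κε₀A/d = 7.07 × 8.85×10⁻¹² × 7.55×10⁻⁴ / 1.17×10⁻³ = 4.04×10⁻¹¹ F.
U = ½CV² = ½ × 4.04×10⁻¹¹ × (11.8)² = 2.81×10⁻⁹ J.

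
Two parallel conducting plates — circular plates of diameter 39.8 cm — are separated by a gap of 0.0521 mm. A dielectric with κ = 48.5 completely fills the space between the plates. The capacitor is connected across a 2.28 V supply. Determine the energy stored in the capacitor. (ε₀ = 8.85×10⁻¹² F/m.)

A = π(39.8/2 cm)² = 0.124 m².
C = κε₀A/d = 48.5 × 8.85×10⁻¹² × 0.124 / 5.21×10⁻⁵ = 1.02×10⁻⁶ F.
U = ½CV² = ½ × 1.02×10⁻⁶ × (2.28)² = 2.66×10⁻⁶ J.

2.66 μJ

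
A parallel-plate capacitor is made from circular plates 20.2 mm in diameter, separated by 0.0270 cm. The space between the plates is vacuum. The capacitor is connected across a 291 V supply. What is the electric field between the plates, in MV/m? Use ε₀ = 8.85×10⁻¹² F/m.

E ≈ 1.08 MV/m

E = V/d = 291 / 2.70×10⁻⁴ = 1.08×10⁶ V/m.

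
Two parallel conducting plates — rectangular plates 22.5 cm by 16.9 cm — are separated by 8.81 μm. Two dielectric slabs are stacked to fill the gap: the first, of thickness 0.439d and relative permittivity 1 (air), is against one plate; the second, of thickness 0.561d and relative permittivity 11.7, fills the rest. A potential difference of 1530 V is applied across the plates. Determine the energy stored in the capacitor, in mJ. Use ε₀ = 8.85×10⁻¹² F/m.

A = 22.5 × 16.9 cm² = 3.80×10⁻² m².
Stacked slabs ⇒ two capacitors in series, each with the full plate area.
C₁ = κ₁ε₀A/d₁ = 1.00 × 8.85×10⁻¹² × 3.80×10⁻² / 3.87×10⁻⁶ = 8.70×10⁻⁸ F.
C₂ = κ₂ε₀A/d₂ = 11.7 × 8.85×10⁻¹² × 3.80×10⁻² / 4.94×10⁻⁶ = 7.97×10⁻⁷ F.
C = (1/C₁ + 1/C₂)⁻¹ = 7.84×10⁻⁸ F.
U = ½CV² = ½ × 7.84×10⁻⁸ × (1530)² = 9.18×10⁻² J.

U ≈ 91.8 mJ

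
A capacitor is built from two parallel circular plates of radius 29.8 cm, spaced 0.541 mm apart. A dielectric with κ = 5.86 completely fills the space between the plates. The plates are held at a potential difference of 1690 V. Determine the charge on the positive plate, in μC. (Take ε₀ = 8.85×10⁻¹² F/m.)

Q ≈ 45.2 μC

A = π(29.8 cm)² = 0.279 m².
C = κε₀A/d = 5.86 × 8.85×10⁻¹² × 0.279 / 5.41×10⁻⁴ = 2.67×10⁻⁸ F.
Q = CV = 2.67×10⁻⁸ × 1690 = 4.52×10⁻⁵ C.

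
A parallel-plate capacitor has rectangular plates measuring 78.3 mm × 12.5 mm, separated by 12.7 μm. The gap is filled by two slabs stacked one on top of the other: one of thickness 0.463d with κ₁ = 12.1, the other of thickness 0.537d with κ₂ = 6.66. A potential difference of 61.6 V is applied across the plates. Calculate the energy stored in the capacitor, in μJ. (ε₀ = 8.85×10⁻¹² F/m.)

A = 78.3 × 12.5 mm² = 9.79×10⁻⁴ m².
Stacked slabs ⇒ two capacitors in series, each with the full plate area.
C₁ = κ₁ε₀A/d₁ = 12.1 × 8.85×10⁻¹² × 9.79×10⁻⁴ / 5.88×10⁻⁶ = 1.78×10⁻⁸ F.
C₂ = κ₂ε₀A/d₂ = 6.66 × 8.85×10⁻¹² × 9.79×10⁻⁴ / 6.82×10⁻⁶ = 8.46×10⁻⁹ F.
C = (1/C₁ + 1/C₂)⁻¹ = 5.74×10⁻⁹ F.
U = ½CV² = ½ × 5.74×10⁻⁹ × (61.6)² = 1.09×10⁻⁵ J.

U ≈ 10.9 μJ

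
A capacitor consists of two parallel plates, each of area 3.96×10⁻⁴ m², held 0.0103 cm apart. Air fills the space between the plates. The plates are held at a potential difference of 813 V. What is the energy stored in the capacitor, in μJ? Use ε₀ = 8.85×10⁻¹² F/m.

C = ε₀A/d = 8.85×10⁻¹² × 3.96×10⁻⁴ / 1.03×10⁻⁴ = 3.40×10⁻¹¹ F.
U = ½CV² = ½ × 3.40×10⁻¹¹ × (813)² = 1.12×10⁻⁵ J.

U ≈ 11.2 μJ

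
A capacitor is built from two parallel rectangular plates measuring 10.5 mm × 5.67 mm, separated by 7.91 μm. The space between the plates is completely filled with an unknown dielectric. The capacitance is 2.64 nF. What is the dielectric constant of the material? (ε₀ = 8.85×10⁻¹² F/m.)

A = 10.5 × 5.67 mm² = 5.95×10⁻⁵ m².
κ = Cd/(ε₀A) = 2.64×10⁻⁹ × 7.91×10⁻⁶ / (8.85×10⁻¹² × 5.95×10⁻⁵) = 39.6.

39.6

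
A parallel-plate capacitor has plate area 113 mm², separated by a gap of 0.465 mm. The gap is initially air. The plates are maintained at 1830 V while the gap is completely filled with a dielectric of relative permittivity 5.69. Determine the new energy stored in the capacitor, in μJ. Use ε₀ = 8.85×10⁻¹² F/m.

20.5 μJ

A = 113 mm² = 1.13×10⁻⁴ m².
Initially C₁ = ε₀A/d = 8.85×10⁻¹² × 1.13×10⁻⁴ / 4.65×10⁻⁴ = 2.15×10⁻¹² F.
U₁ = 3.60×10⁻⁶ J.
Battery connected ⇒ V is held fixed. C₂ = 5.69 C₁ and U = ½CV², so U₂/U₁ = C₂/C₁ = 5.69.
U₂ = 5.69 × 3.60×10⁻⁶ = 2.05×10⁻⁵ J.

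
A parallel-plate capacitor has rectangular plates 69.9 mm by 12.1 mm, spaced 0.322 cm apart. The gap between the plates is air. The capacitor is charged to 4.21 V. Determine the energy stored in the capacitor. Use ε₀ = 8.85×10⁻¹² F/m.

A = 69.9 × 12.1 mm² = 8.46×10⁻⁴ m².
C = ε₀A/d = 8.85×10⁻¹² × 8.46×10⁻⁴ / 3.22×10⁻³ = 2.32×10⁻¹² F.
U = ½CV² = ½ × 2.32×10⁻¹² × (4.21)² = 2.06×10⁻¹¹ J.

U ≈ 20.6 pJ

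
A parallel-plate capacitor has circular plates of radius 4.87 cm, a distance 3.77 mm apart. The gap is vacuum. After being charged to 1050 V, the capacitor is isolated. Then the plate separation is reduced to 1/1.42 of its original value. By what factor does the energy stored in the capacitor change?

Isolated ⇒ Q is held fixed.
C₂ = 1.42 C₁ and U = Q²/(2C), so U₂/U₁ = C₁/C₂ = 0.704.

U₂/U₁ ≈ 0.704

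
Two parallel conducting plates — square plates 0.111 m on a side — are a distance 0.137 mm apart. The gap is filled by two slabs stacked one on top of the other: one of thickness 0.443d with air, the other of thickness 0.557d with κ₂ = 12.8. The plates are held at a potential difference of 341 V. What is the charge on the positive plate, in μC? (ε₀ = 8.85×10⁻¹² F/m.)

0.558 μC

A = (0.111 m)² = 1.23×10⁻² m².
Stacked slabs ⇒ two capacitors in series, each with the full plate area.
C₁ = κ₁ε₀A/d₁ = 1.00 × 8.85×10⁻¹² × 1.23×10⁻² / 6.07×10⁻⁵ = 1.80×10⁻⁹ F.
C₂ = κ₂ε₀A/d₂ = 12.8 × 8.85×10⁻¹² × 1.23×10⁻² / 7.63×10⁻⁵ = 1.83×10⁻⁸ F.
C = (1/C₁ + 1/C₂)⁻¹ = 1.64×10⁻⁹ F.
Q = CV = 1.64×10⁻⁹ × 341 = 5.58×10⁻⁷ C.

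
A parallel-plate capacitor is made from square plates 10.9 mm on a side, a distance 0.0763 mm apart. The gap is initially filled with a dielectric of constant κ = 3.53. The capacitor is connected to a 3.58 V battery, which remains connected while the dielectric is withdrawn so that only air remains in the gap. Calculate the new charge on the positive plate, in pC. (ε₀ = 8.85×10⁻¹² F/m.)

A = (10.9 mm)² = 1.19×10⁻⁴ m².
Initially C₁ = κε₀A/d = 3.53 × 8.85×10⁻¹² × 1.19×10⁻⁴ / 7.63×10⁻⁵ = 4.86×10⁻¹¹ F.
Q₁ = 1.74×10⁻¹⁰ C.
Battery connected ⇒ V is held fixed. C₂ = 0.283 C₁ and Q = CV, so Q₂/Q₁ = C₂/C₁ = 0.283.
Q₂ = 0.283 × 1.74×10⁻¹⁰ = 4.93×10⁻¹¹ C.

49.3 pC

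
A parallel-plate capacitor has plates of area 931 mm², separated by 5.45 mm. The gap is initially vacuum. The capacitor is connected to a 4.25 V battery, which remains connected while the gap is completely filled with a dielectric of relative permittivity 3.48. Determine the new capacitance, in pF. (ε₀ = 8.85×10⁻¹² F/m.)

A = 931 mm² = 9.31×10⁻⁴ m².
Initially C₁ = ε₀A/d = 8.85×10⁻¹² × 9.31×10⁻⁴ / 5.45×10⁻³ = 1.51×10⁻¹² F.
C = κε₀A/d scales with κ, so C₂/C₁ = κ = 3.48.
C₂ = 3.48 × 1.51×10⁻¹² = 5.26×10⁻¹² F.

C ≈ 5.26 pF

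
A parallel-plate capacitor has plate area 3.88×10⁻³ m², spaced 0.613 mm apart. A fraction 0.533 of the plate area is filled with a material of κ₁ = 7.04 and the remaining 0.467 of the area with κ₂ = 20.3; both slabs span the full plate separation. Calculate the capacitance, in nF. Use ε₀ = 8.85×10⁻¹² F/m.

Side-by-side slabs ⇒ two capacitors in parallel, each spanning the full gap.
C₁ = κ₁ε₀A₁/d = 7.04 × 8.85×10⁻¹² × 2.07×10⁻³ / 6.13×10⁻⁴ = 2.10×10⁻¹⁰ F.
C₂ = κ₂ε₀A₂/d = 20.3 × 8.85×10⁻¹² × 1.81×10⁻³ / 6.13×10⁻⁴ = 5.31×10⁻¹⁰ F.
C = C₁ + C₂ = 7.41×10⁻¹⁰ F.

C ≈ 0.741 nF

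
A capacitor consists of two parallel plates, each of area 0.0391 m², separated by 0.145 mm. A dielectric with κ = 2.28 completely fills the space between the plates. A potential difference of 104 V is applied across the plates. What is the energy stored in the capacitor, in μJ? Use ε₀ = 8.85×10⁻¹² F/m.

C = κε₀A/d = 2.28 × 8.85×10⁻¹² × 3.91×10⁻² / 1.45×10⁻⁴ = 5.44×10⁻⁹ F.
U = ½CV² = ½ × 5.44×10⁻⁹ × (104)² = 2.94×10⁻⁵ J.

U ≈ 29.4 μJ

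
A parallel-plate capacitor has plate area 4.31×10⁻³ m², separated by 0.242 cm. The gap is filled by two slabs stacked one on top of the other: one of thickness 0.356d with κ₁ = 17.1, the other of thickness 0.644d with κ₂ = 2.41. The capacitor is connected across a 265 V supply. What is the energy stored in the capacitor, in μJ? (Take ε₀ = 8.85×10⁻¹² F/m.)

Stacked slabs ⇒ two capacitors in series, each with the full plate area.
C₁ = κ₁ε₀A/d₁ = 17.1 × 8.85×10⁻¹² × 4.31×10⁻³ / 8.62×10⁻⁴ = 7.57×10⁻¹⁰ F.
C₂ = κ₂ε₀A/d₂ = 2.41 × 8.85×10⁻¹² × 4.31×10⁻³ / 1.56×10⁻³ = 5.90×10⁻¹¹ F.
C = (1/C₁ + 1/C₂)⁻¹ = 5.47×10⁻¹¹ F.
U = ½CV² = ½ × 5.47×10⁻¹¹ × (265)² = 1.92×10⁻⁶ J.

U ≈ 1.92 μJ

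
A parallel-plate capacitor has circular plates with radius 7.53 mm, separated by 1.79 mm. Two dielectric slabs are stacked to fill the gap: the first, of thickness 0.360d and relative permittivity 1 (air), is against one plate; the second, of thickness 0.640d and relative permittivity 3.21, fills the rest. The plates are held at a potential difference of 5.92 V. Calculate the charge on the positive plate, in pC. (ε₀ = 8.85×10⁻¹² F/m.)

A = π(7.53 mm)² = 1.78×10⁻⁴ m².
Stacked slabs ⇒ two capacitors in series, each with the full plate area.
C₁ = κ₁ε₀A/d₁ = 1.00 × 8.85×10⁻¹² × 1.78×10⁻⁴ / 6.44×10⁻⁴ = 2.45×10⁻¹² F.
C₂ = κ₂ε₀A/d₂ = 3.21 × 8.85×10⁻¹² × 1.78×10⁻⁴ / 1.15×10⁻³ = 4.42×10⁻¹² F.
C = (1/C₁ + 1/C₂)⁻¹ = 1.57×10⁻¹² F.
Q = CV = 1.57×10⁻¹² × 5.92 = 9.32×10⁻¹² C.

Q ≈ 9.32 pC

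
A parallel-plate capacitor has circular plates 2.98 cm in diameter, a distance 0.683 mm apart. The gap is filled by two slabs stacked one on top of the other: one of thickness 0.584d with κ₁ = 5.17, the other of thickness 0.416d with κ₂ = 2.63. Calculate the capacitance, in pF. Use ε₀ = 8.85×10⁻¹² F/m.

33.3 pF

A = π(2.98/2 cm)² = 6.97×10⁻⁴ m².
Stacked slabs ⇒ two capacitors in series, each with the full plate area.
C₁ = κ₁ε₀A/d₁ = 5.17 × 8.85×10⁻¹² × 6.97×10⁻⁴ / 3.99×10⁻⁴ = 8.00×10⁻¹¹ F.
C₂ = κ₂ε₀A/d₂ = 2.63 × 8.85×10⁻¹² × 6.97×10⁻⁴ / 2.84×10⁻⁴ = 5.71×10⁻¹¹ F.
C = (1/C₁ + 1/C₂)⁻¹ = 3.33×10⁻¹¹ F.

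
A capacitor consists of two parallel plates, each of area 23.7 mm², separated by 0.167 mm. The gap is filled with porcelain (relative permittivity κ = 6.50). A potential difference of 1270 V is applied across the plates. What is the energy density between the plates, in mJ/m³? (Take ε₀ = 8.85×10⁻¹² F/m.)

u ≈ 1.66×10⁶ mJ/m³

E = V/d = 1270 / 1.67×10⁻⁴ = 7.60×10⁶ V/m.
u = ½κε₀E² = ½ × 6.50 × 8.85×10⁻¹² × (7.60×10⁶)² = 1.66×10³ J/m³.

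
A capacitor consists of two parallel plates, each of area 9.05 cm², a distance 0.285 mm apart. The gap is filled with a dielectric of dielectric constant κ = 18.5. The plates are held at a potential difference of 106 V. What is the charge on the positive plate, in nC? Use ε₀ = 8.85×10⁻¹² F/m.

55.1 nC

A = 9.05 cm² = 9.05×10⁻⁴ m².
C = κε₀A/d = 18.5 × 8.85×10⁻¹² × 9.05×10⁻⁴ / 2.85×10⁻⁴ = 5.20×10⁻¹⁰ F.
Q = CV = 5.20×10⁻¹⁰ × 106 = 5.51×10⁻⁸ C.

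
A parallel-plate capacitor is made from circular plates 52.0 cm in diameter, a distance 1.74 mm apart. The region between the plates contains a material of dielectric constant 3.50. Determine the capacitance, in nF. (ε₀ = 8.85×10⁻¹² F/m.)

3.78 nF

A = π(52.0/2 cm)² = 0.212 m².
C = κε₀A/d = 3.50 × 8.85×10⁻¹² × 0.212 / 1.74×10⁻³ = 3.78×10⁻⁹ F.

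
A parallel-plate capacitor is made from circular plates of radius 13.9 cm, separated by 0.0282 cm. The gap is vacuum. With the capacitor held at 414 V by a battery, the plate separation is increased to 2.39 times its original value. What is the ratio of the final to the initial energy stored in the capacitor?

Battery connected ⇒ V is held fixed.
C₂ = 0.418 C₁ and U = ½CV², so U₂/U₁ = C₂/C₁ = 0.418.

0.418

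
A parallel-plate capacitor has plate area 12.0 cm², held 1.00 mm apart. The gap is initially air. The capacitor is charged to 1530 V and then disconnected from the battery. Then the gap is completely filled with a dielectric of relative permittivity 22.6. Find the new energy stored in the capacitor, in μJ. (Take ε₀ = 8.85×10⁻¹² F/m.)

U ≈ 0.550 μJ

A = 12.0 cm² = 1.20×10⁻³ m².
Initially C₁ = ε₀A/d = 8.85×10⁻¹² × 1.20×10⁻³ / 1.00×10⁻³ = 1.06×10⁻¹¹ F.
U₁ = 1.24×10⁻⁵ J.
Isolated ⇒ Q is held fixed. C₂ = 22.6 C₁ and U = Q²/(2C), so U₂/U₁ = C₁/C₂ = 0.0442.
U₂ = 0.0442 × 1.24×10⁻⁵ = 5.50×10⁻⁷ J.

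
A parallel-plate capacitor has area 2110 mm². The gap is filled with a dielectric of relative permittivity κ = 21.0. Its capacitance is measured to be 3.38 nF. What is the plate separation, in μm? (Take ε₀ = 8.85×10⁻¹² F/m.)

116 μm

A = 2110 mm² = 2.11×10⁻³ m².
d = κε₀A/C = 21.0 × 8.85×10⁻¹² × 2.11×10⁻³ / 3.38×10⁻⁹ = 1.16×10⁻⁴ m.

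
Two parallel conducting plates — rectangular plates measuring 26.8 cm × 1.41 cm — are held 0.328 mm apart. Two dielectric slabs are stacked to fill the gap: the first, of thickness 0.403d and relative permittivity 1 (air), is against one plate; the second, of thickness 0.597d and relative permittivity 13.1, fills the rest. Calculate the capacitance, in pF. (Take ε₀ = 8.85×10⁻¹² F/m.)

A = 26.8 × 1.41 cm² = 3.78×10⁻³ m².
Stacked slabs ⇒ two capacitors in series, each with the full plate area.
C₁ = κ₁ε₀A/d₁ = 1.00 × 8.85×10⁻¹² × 3.78×10⁻³ / 1.32×10⁻⁴ = 2.53×10⁻¹⁰ F.
C₂ = κ₂ε₀A/d₂ = 13.1 × 8.85×10⁻¹² × 3.78×10⁻³ / 1.96×10⁻⁴ = 2.24×10⁻⁹ F.
C = (1/C₁ + 1/C₂)⁻¹ = 2.27×10⁻¹⁰ F.

227 pF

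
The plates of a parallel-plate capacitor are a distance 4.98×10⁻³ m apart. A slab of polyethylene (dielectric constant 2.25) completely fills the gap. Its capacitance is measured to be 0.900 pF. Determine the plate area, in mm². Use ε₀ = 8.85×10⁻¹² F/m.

A ≈ 225 mm²

A = Cd/(κε₀) = 9.00×10⁻¹³ × 4.98×10⁻³ / (2.25 × 8.85×10⁻¹²) = 2.25×10⁻⁴ m².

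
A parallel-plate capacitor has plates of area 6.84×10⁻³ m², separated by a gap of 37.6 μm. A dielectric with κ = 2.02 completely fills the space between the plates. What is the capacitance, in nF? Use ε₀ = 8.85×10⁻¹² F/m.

C ≈ 3.25 nF

C = κε₀A/d = 2.02 × 8.85×10⁻¹² × 6.84×10⁻³ / 3.76×10⁻⁵ = 3.25×10⁻⁹ F.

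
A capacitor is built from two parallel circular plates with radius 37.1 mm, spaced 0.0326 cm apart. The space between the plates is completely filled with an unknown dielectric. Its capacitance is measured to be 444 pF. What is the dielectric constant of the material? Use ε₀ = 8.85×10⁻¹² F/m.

A = π(37.1 mm)² = 4.32×10⁻³ m².
κ = Cd/(ε₀A) = 4.44×10⁻¹⁰ × 3.26×10⁻⁴ / (8.85×10⁻¹² × 4.32×10⁻³) = 3.78.

κ ≈ 3.78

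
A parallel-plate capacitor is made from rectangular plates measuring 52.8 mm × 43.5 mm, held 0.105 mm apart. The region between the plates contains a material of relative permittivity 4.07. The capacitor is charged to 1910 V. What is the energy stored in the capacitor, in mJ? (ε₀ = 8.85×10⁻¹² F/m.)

U ≈ 1.44 mJ

A = 52.8 × 43.5 mm² = 2.30×10⁻³ m².
C = κε₀A/d = 4.07 × 8.85×10⁻¹² × 2.30×10⁻³ / 1.05×10⁻⁴ = 7.88×10⁻¹⁰ F.
U = ½CV² = ½ × 7.88×10⁻¹⁰ × (1910)² = 1.44×10⁻³ J.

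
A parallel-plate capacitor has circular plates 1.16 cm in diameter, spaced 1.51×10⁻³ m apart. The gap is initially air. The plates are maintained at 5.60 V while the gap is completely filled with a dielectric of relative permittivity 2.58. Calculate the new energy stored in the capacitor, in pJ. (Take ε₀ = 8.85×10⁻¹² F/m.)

A = π(1.16/2 cm)² = 1.06×10⁻⁴ m².
Initially C₁ = ε₀A/d = 8.85×10⁻¹² × 1.06×10⁻⁴ / 1.51×10⁻³ = 6.19×10⁻¹³ F.
U₁ = 9.71×10⁻¹² J.
Battery connected ⇒ V is held fixed. C₂ = 2.58 C₁ and U = ½CV², so U₂/U₁ = C₂/C₁ = 2.58.
U₂ = 2.58 × 9.71×10⁻¹² = 2.51×10⁻¹¹ J.

U ≈ 25.1 pJ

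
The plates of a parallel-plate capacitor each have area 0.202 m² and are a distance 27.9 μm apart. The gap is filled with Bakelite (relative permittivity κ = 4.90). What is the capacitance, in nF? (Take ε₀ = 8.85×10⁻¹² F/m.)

C = κε₀A/d = 4.90 × 8.85×10⁻¹² × 0.202 / 2.79×10⁻⁵ = 3.14×10⁻⁷ F.

314 nF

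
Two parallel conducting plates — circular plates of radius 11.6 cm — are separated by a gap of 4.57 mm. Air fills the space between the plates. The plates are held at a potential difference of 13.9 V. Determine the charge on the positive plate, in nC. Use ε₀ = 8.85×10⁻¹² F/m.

A = π(11.6 cm)² = 4.23×10⁻² m².
C = ε₀A/d = 8.85×10⁻¹² × 4.23×10⁻² / 4.57×10⁻³ = 8.19×10⁻¹¹ F.
Q = CV = 8.19×10⁻¹¹ × 13.9 = 1.14×10⁻⁹ C.

Q ≈ 1.14 nC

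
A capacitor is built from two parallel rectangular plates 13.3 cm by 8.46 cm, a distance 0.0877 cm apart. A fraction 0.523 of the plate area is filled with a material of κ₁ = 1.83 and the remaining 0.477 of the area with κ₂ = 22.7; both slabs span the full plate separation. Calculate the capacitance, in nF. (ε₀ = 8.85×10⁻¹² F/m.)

1.34 nF

A = 13.3 × 8.46 cm² = 1.13×10⁻² m².
Side-by-side slabs ⇒ two capacitors in parallel, each spanning the full gap.
C₁ = κ₁ε₀A₁/d = 1.83 × 8.85×10⁻¹² × 5.88×10⁻³ / 8.77×10⁻⁴ = 1.09×10⁻¹⁰ F.
C₂ = κ₂ε₀A₂/d = 22.7 × 8.85×10⁻¹² × 5.37×10⁻³ / 8.77×10⁻⁴ = 1.23×10⁻⁹ F.
C = C₁ + C₂ = 1.34×10⁻⁹ F.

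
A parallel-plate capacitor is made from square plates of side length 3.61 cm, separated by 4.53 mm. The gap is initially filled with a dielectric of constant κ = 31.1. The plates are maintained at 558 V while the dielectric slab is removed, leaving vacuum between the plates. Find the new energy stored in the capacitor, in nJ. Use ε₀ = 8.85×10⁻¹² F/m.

U ≈ 396 nJ

A = (3.61 cm)² = 1.30×10⁻³ m².
Initially C₁ = κε₀A/d = 31.1 × 8.85×10⁻¹² × 1.30×10⁻³ / 4.53×10⁻³ = 7.92×10⁻¹¹ F.
U₁ = 1.23×10⁻⁵ J.
Battery connected ⇒ V is held fixed. C₂ = 0.0322 C₁ and U = ½CV², so U₂/U₁ = C₂/C₁ = 0.0322.
U₂ = 0.0322 × 1.23×10⁻⁵ = 3.96×10⁻⁷ J.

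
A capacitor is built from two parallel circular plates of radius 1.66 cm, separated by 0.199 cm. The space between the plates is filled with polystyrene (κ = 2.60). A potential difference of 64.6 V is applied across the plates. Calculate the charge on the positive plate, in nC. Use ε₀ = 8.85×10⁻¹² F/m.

A = π(1.66 cm)² = 8.66×10⁻⁴ m².
C = κε₀A/d = 2.60 × 8.85×10⁻¹² × 8.66×10⁻⁴ / 1.99×10⁻³ = 1.00×10⁻¹¹ F.
Q = CV = 1.00×10⁻¹¹ × 64.6 = 6.47×10⁻¹⁰ C.

0.647 nC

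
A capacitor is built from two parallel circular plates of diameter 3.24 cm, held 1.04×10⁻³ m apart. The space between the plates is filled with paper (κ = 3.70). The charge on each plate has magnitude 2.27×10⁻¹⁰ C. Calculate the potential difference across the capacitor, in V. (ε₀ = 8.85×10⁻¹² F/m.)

8.74 V

A = π(3.24/2 cm)² = 8.24×10⁻⁴ m².
C = κε₀A/d = 3.70 × 8.85×10⁻¹² × 8.24×10⁻⁴ / 1.04×10⁻³ = 2.60×10⁻¹¹ F.
V = Q/C = 2.27×10⁻¹⁰ / 2.60×10⁻¹¹ = 8.74 V.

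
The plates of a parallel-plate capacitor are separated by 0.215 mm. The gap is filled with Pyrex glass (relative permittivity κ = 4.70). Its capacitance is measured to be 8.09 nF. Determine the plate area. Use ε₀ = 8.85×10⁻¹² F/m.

418 cm²

A = Cd/(κε₀) = 8.09×10⁻⁹ × 2.15×10⁻⁴ / (4.70 × 8.85×10⁻¹²) = 4.18×10⁻² m².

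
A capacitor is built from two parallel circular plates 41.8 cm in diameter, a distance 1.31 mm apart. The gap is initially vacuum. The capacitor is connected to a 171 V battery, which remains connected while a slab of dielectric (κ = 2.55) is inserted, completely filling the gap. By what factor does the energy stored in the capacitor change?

Battery connected ⇒ V is held fixed.
C₂ = 2.55 C₁ and U = ½CV², so U₂/U₁ = C₂/C₁ = 2.55.

U₂/U₁ ≈ 2.55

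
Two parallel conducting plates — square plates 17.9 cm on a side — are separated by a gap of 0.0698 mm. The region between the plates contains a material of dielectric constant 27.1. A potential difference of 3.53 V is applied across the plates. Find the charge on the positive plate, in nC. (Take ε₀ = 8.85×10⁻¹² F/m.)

389 nC

A = (17.9 cm)² = 3.20×10⁻² m².
C = κε₀A/d = 27.1 × 8.85×10⁻¹² × 3.20×10⁻² / 6.98×10⁻⁵ = 1.10×10⁻⁷ F.
Q = CV = 1.10×10⁻⁷ × 3.53 = 3.89×10⁻⁷ C.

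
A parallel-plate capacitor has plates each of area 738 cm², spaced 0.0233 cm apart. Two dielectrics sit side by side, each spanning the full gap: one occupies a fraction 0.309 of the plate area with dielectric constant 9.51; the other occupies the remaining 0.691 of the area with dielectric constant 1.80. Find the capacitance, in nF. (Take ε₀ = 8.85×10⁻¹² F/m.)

C ≈ 11.7 nF

A = 738 cm² = 7.38×10⁻² m².
Side-by-side slabs ⇒ two capacitors in parallel, each spanning the full gap.
C₁ = κ₁ε₀A₁/d = 9.51 × 8.85×10⁻¹² × 2.28×10⁻² / 2.33×10⁻⁴ = 8.24×10⁻⁹ F.
C₂ = κ₂ε₀A₂/d = 1.80 × 8.85×10⁻¹² × 5.10×10⁻² / 2.33×10⁻⁴ = 3.49×10⁻⁹ F.
C = C₁ + C₂ = 1.17×10⁻⁸ F.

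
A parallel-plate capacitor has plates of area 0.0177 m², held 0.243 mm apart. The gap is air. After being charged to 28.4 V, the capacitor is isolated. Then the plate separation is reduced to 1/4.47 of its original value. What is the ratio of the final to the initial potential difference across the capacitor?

Isolated ⇒ Q is held fixed.
C₂ = 4.47 C₁ and V = Q/C, so V₂/V₁ = C₁/C₂ = 0.224.

0.224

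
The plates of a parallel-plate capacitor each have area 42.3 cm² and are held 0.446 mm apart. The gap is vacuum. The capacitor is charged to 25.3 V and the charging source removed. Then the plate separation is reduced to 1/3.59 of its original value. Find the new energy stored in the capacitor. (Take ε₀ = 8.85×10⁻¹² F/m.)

7.48 nJ

A = 42.3 cm² = 4.23×10⁻³ m².
Initially C₁ = ε₀A/d = 8.85×10⁻¹² × 4.23×10⁻³ / 4.46×10⁻⁴ = 8.39×10⁻¹¹ F.
U₁ = 2.69×10⁻⁸ J.
Isolated ⇒ Q is held fixed. C₂ = 3.59 C₁ and U = Q²/(2C), so U₂/U₁ = C₁/C₂ = 0.279.
U₂ = 0.279 × 2.69×10⁻⁸ = 7.48×10⁻⁹ J.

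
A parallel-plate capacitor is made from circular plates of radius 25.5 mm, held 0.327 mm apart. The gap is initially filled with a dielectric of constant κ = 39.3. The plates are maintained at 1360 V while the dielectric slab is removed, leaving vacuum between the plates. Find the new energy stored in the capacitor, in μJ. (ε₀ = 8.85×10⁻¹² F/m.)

51.1 μJ

A = π(25.5 mm)² = 2.04×10⁻³ m².
Initially C₁ = κε₀A/d = 39.3 × 8.85×10⁻¹² × 2.04×10⁻³ / 3.27×10⁻⁴ = 2.17×10⁻⁹ F.
U₁ = 2.01×10⁻³ J.
Battery connected ⇒ V is held fixed. C₂ = 0.0254 C₁ and U = ½CV², so U₂/U₁ = C₂/C₁ = 0.0254.
U₂ = 0.0254 × 2.01×10⁻³ = 5.11×10⁻⁵ J.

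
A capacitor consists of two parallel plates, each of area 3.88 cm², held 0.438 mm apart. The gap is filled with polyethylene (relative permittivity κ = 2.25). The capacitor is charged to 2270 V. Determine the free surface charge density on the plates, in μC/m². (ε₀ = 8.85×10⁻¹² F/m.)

103 μC/m²

A = 3.88 cm² = 3.88×10⁻⁴ m².
C = κε₀A/d = 2.25 × 8.85×10⁻¹² × 3.88×10⁻⁴ / 4.38×10⁻⁴ = 1.76×10⁻¹¹ F.
σ = Q/A = CV/A = 1.76×10⁻¹¹ × 2270 / 3.88×10⁻⁴ = 1.03×10⁻⁴ C/m².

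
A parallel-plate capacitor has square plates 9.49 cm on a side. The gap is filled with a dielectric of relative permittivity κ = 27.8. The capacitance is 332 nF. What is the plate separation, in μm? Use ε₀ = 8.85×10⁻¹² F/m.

6.67 μm

A = (9.49 cm)² = 9.01×10⁻³ m².
d = κε₀A/C = 27.8 × 8.85×10⁻¹² × 9.01×10⁻³ / 3.32×10⁻⁷ = 6.67×10⁻⁶ m.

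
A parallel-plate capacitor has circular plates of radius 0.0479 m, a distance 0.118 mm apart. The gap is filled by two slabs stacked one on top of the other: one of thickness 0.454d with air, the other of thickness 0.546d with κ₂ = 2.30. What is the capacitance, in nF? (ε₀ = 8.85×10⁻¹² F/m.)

A = π(0.0479 m)² = 7.21×10⁻³ m².
Stacked slabs ⇒ two capacitors in series, each with the full plate area.
C₁ = κ₁ε₀A/d₁ = 1.00 × 8.85×10⁻¹² × 7.21×10⁻³ / 5.36×10⁻⁵ = 1.19×10⁻⁹ F.
C₂ = κ₂ε₀A/d₂ = 2.30 × 8.85×10⁻¹² × 7.21×10⁻³ / 6.44×10⁻⁵ = 2.28×10⁻⁹ F.
C = (1/C₁ + 1/C₂)⁻¹ = 7.82×10⁻¹⁰ F.

0.782 nF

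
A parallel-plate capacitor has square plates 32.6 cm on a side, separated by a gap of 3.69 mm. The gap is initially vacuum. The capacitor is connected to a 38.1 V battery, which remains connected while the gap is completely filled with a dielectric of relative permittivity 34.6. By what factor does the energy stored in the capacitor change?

U₂/U₁ ≈ 34.6

Battery connected ⇒ V is held fixed.
C₂ = 34.6 C₁ and U = ½CV², so U₂/U₁ = C₂/C₁ = 34.6.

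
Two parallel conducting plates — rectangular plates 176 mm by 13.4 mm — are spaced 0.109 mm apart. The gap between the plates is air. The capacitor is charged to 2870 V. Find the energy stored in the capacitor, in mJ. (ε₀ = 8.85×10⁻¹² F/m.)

0.789 mJ

A = 176 × 13.4 mm² = 2.36×10⁻³ m².
C = ε₀A/d = 8.85×10⁻¹² × 2.36×10⁻³ / 1.09×10⁻⁴ = 1.91×10⁻¹⁰ F.
U = ½CV² = ½ × 1.91×10⁻¹⁰ × (2870)² = 7.89×10⁻⁴ J.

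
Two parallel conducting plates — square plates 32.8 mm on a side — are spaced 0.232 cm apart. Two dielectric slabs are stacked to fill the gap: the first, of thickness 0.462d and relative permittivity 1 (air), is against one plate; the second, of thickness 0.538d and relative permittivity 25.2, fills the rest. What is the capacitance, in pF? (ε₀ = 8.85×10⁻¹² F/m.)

8.49 pF

A = (32.8 mm)² = 1.08×10⁻³ m².
Stacked slabs ⇒ two capacitors in series, each with the full plate area.
C₁ = κ₁ε₀A/d₁ = 1.00 × 8.85×10⁻¹² × 1.08×10⁻³ / 1.07×10⁻³ = 8.88×10⁻¹² F.
C₂ = κ₂ε₀A/d₂ = 25.2 × 8.85×10⁻¹² × 1.08×10⁻³ / 1.25×10⁻³ = 1.92×10⁻¹⁰ F.
C = (1/C₁ + 1/C₂)⁻¹ = 8.49×10⁻¹² F.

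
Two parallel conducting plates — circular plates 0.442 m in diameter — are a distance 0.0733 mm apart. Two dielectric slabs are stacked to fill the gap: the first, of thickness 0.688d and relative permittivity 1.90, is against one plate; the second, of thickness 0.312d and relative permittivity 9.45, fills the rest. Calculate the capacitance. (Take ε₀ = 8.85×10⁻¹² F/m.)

C ≈ 46.9 nF

A = π(0.442/2 m)² = 0.153 m².
Stacked slabs ⇒ two capacitors in series, each with the full plate area.
C₁ = κ₁ε₀A/d₁ = 1.90 × 8.85×10⁻¹² × 0.153 / 5.04×10⁻⁵ = 5.12×10⁻⁸ F.
C₂ = κ₂ε₀A/d₂ = 9.45 × 8.85×10⁻¹² × 0.153 / 2.29×10⁻⁵ = 5.61×10⁻⁷ F.
C = (1/C₁ + 1/C₂)⁻¹ = 4.69×10⁻⁸ F.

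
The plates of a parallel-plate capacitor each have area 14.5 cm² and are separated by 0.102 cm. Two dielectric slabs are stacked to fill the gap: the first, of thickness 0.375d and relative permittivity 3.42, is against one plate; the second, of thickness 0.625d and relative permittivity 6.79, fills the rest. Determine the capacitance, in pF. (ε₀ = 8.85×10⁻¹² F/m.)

62.4 pF

A = 14.5 cm² = 1.45×10⁻³ m².
Stacked slabs ⇒ two capacitors in series, each with the full plate area.
C₁ = κ₁ε₀A/d₁ = 3.42 × 8.85×10⁻¹² × 1.45×10⁻³ / 3.82×10⁻⁴ = 1.15×10⁻¹⁰ F.
C₂ = κ₂ε₀A/d₂ = 6.79 × 8.85×10⁻¹² × 1.45×10⁻³ / 6.37×10⁻⁴ = 1.37×10⁻¹⁰ F.
C = (1/C₁ + 1/C₂)⁻¹ = 6.24×10⁻¹¹ F.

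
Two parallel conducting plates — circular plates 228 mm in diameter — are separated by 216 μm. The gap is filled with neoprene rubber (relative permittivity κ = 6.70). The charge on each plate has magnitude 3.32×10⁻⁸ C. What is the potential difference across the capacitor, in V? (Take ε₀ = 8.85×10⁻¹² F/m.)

A = π(228/2 mm)² = 4.08×10⁻² m².
C = κε₀A/d = 6.70 × 8.85×10⁻¹² × 4.08×10⁻² / 2.16×10⁻⁴ = 1.12×10⁻⁸ F.
V = Q/C = 3.32×10⁻⁸ / 1.12×10⁻⁸ = 2.96 V.

V ≈ 2.96 V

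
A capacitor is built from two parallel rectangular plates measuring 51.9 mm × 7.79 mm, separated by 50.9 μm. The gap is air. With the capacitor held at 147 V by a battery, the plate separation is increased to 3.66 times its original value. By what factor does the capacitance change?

C₂/C₁ ≈ 0.273

C = ε₀A/d scales as 1/d, so C₂/C₁ = d₁/d₂ = 1/3.66 = 0.273.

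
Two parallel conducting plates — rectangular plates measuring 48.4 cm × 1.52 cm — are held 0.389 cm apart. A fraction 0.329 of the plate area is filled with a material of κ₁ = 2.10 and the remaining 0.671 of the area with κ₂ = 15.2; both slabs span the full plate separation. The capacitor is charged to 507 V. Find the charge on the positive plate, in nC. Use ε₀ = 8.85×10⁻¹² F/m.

Q ≈ 92.4 nC

A = 48.4 × 1.52 cm² = 7.36×10⁻³ m².
Side-by-side slabs ⇒ two capacitors in parallel, each spanning the full gap.
C₁ = κ₁ε₀A₁/d = 2.10 × 8.85×10⁻¹² × 2.42×10⁻³ / 3.89×10⁻³ = 1.16×10⁻¹¹ F.
C₂ = κ₂ε₀A₂/d = 15.2 × 8.85×10⁻¹² × 4.94×10⁻³ / 3.89×10⁻³ = 1.71×10⁻¹⁰ F.
C = C₁ + C₂ = 1.82×10⁻¹⁰ F.
Q = CV = 1.82×10⁻¹⁰ × 507 = 9.24×10⁻⁸ C.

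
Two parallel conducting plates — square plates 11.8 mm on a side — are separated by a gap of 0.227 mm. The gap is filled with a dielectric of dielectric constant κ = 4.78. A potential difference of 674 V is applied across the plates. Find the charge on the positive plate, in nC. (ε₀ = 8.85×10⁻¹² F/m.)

Q ≈ 17.5 nC

A = (11.8 mm)² = 1.39×10⁻⁴ m².
C = κε₀A/d = 4.78 × 8.85×10⁻¹² × 1.39×10⁻⁴ / 2.27×10⁻⁴ = 2.59×10⁻¹¹ F.
Q = CV = 2.59×10⁻¹¹ × 674 = 1.75×10⁻⁸ C.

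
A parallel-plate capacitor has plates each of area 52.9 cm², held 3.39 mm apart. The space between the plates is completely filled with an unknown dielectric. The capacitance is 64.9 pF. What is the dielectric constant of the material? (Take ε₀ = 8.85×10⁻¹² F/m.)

A = 52.9 cm² = 5.29×10⁻³ m².
κ = Cd/(ε₀A) = 6.49×10⁻¹¹ × 3.39×10⁻³ / (8.85×10⁻¹² × 5.29×10⁻³) = 4.70.

4.70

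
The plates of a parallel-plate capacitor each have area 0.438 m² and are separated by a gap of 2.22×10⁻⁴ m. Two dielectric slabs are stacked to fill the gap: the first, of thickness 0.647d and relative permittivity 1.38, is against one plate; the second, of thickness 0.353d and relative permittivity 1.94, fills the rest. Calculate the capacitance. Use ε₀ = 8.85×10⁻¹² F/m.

Stacked slabs ⇒ two capacitors in series, each with the full plate area.
C₁ = κ₁ε₀A/d₁ = 1.38 × 8.85×10⁻¹² × 0.438 / 1.44×10⁻⁴ = 3.72×10⁻⁸ F.
C₂ = κ₂ε₀A/d₂ = 1.94 × 8.85×10⁻¹² × 0.438 / 7.84×10⁻⁵ = 9.60×10⁻⁸ F.
C = (1/C₁ + 1/C₂)⁻¹ = 2.68×10⁻⁸ F.

26.8 nF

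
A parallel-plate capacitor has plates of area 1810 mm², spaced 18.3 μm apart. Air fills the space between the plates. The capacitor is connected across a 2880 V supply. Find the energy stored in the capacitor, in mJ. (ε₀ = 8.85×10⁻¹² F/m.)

U ≈ 3.63 mJ

A = 1810 mm² = 1.81×10⁻³ m².
C = ε₀A/d = 8.85×10⁻¹² × 1.81×10⁻³ / 1.83×10⁻⁵ = 8.75×10⁻¹⁰ F.
U = ½CV² = ½ × 8.75×10⁻¹⁰ × (2880)² = 3.63×10⁻³ J.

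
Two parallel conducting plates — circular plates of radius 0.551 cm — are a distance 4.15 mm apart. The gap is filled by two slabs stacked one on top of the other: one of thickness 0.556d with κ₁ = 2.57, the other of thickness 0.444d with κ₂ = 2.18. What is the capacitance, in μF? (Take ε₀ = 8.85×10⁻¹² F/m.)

A = π(0.551 cm)² = 9.54×10⁻⁵ m².
Stacked slabs ⇒ two capacitors in series, each with the full plate area.
C₁ = κ₁ε₀A/d₁ = 2.57 × 8.85×10⁻¹² × 9.54×10⁻⁵ / 2.31×10⁻³ = 9.40×10⁻¹³ F.
C₂ = κ₂ε₀A/d₂ = 2.18 × 8.85×10⁻¹² × 9.54×10⁻⁵ / 1.84×10⁻³ = 9.99×10⁻¹³ F.
C = (1/C₁ + 1/C₂)⁻¹ = 4.84×10⁻¹³ F.

C ≈ 4.84×10⁻⁷ μF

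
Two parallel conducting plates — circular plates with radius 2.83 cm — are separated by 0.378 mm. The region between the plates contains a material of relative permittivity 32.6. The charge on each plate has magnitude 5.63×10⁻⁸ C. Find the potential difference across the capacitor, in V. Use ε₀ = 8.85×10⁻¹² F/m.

A = π(2.83 cm)² = 2.52×10⁻³ m².
C = κε₀A/d = 32.6 × 8.85×10⁻¹² × 2.52×10⁻³ / 3.78×10⁻⁴ = 1.92×10⁻⁹ F.
V = Q/C = 5.63×10⁻⁸ / 1.92×10⁻⁹ = 29.3 V.

V ≈ 29.3 V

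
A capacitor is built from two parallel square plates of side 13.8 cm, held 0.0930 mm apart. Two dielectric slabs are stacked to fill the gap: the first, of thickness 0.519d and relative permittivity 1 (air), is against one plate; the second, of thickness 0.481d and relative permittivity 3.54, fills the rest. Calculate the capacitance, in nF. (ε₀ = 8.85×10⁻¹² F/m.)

C ≈ 2.77 nF

A = (13.8 cm)² = 1.90×10⁻² m².
Stacked slabs ⇒ two capacitors in series, each with the full plate area.
C₁ = κ₁ε₀A/d₁ = 1.00 × 8.85×10⁻¹² × 1.90×10⁻² / 4.83×10⁻⁵ = 3.49×10⁻⁹ F.
C₂ = κ₂ε₀A/d₂ = 3.54 × 8.85×10⁻¹² × 1.90×10⁻² / 4.47×10⁻⁵ = 1.33×10⁻⁸ F.
C = (1/C₁ + 1/C₂)⁻¹ = 2.77×10⁻⁹ F.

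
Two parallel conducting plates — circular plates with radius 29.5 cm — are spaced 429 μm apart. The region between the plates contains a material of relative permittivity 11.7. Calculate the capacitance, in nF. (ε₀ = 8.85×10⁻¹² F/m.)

C ≈ 66.0 nF

A = π(29.5 cm)² = 0.273 m².
C = κε₀A/d = 11.7 × 8.85×10⁻¹² × 0.273 / 4.29×10⁻⁴ = 6.60×10⁻⁸ F.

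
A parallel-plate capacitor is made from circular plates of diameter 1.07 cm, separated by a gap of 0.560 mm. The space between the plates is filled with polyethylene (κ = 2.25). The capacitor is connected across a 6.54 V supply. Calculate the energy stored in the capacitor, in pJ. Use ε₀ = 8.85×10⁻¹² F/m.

A = π(1.07/2 cm)² = 8.99×10⁻⁵ m².
C = κε₀A/d = 2.25 × 8.85×10⁻¹² × 8.99×10⁻⁵ / 5.60×10⁻⁴ = 3.20×10⁻¹² F.
U = ½CV² = ½ × 3.20×10⁻¹² × (6.54)² = 6.84×10⁻¹¹ J.

U ≈ 68.4 pJ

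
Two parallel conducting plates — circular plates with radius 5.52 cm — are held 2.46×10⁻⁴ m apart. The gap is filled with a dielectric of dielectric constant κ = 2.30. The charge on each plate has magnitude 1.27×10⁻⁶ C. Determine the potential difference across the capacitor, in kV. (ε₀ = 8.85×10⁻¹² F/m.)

1.60 kV

A = π(5.52 cm)² = 9.57×10⁻³ m².
C = κε₀A/d = 2.30 × 8.85×10⁻¹² × 9.57×10⁻³ / 2.46×10⁻⁴ = 7.92×10⁻¹⁰ F.
V = Q/C = 1.27×10⁻⁶ / 7.92×10⁻¹⁰ = 1.60×10³ V.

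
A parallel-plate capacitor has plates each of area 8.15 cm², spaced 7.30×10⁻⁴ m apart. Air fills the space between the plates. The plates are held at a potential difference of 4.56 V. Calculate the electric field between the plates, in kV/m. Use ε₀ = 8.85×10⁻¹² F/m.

6.25 kV/m

E = V/d = 4.56 / 7.30×10⁻⁴ = 6.25×10³ V/m.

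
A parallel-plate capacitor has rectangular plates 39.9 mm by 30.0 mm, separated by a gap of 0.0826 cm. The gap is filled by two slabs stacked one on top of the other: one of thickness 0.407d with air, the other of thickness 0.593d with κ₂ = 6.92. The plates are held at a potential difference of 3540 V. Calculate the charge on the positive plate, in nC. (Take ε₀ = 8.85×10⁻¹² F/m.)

Q ≈ 92.1 nC

A = 39.9 × 30.0 mm² = 1.20×10⁻³ m².
Stacked slabs ⇒ two capacitors in series, each with the full plate area.
C₁ = κ₁ε₀A/d₁ = 1.00 × 8.85×10⁻¹² × 1.20×10⁻³ / 3.36×10⁻⁴ = 3.15×10⁻¹¹ F.
C₂ = κ₂ε₀A/d₂ = 6.92 × 8.85×10⁻¹² × 1.20×10⁻³ / 4.90×10⁻⁴ = 1.50×10⁻¹⁰ F.
C = (1/C₁ + 1/C₂)⁻¹ = 2.60×10⁻¹¹ F.
Q = CV = 2.60×10⁻¹¹ × 3540 = 9.21×10⁻⁸ C.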